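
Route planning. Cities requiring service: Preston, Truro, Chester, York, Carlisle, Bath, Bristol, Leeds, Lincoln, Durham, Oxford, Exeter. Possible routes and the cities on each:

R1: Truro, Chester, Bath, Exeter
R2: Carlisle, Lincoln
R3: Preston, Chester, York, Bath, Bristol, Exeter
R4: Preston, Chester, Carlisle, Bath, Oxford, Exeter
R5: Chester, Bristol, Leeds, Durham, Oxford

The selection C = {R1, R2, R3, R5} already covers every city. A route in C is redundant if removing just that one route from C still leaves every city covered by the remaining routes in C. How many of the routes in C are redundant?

0

Drop R1: Truro uncovered — not redundant.
Drop R2: Carlisle, Lincoln uncovered — not redundant.
Drop R3: Preston, York uncovered — not redundant.
Drop R5: Leeds, Durham, Oxford uncovered — not redundant.
None of the routes in C is redundant.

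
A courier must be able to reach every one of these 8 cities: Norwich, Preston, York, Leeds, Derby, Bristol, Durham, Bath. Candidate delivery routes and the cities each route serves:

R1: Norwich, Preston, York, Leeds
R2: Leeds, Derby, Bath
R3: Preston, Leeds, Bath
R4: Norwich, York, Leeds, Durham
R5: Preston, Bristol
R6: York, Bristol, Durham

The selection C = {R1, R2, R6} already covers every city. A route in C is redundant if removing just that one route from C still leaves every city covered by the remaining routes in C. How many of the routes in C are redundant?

0

Drop R1: Norwich, Preston uncovered — not redundant.
Drop R2: Derby, Bath uncovered — not redundant.
Drop R6: Bristol, Durham uncovered — not redundant.
None of the routes in C is redundant.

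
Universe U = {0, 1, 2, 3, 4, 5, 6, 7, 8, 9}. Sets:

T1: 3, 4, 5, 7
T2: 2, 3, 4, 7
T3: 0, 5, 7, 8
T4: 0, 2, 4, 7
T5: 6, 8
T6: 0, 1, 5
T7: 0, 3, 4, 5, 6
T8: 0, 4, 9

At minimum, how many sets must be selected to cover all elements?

T2, T5, T6, T8 together cover {0, 1, 2, 3, 4, 5, 6, 7, 8, 9} — every element.
No 3 of the 8 sets cover everything (all 56 triples fall short), so 4 is minimum.
Greedy (largest uncovered first) would take T7, T2, T3, T6, T8 — 5 sets — but 4 suffice.

4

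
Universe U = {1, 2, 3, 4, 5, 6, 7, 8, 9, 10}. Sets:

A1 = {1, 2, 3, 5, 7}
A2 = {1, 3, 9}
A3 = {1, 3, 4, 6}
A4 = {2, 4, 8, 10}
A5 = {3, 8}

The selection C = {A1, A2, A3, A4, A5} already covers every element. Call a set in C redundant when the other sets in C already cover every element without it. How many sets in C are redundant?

1

Drop A1: 5, 7 uncovered — not redundant.
Drop A2: 9 uncovered — not redundant.
Drop A3: 6 uncovered — not redundant.
Drop A4: 10 uncovered — not redundant.
Drop A5: the rest still cover every element — redundant.
1 redundant: A5.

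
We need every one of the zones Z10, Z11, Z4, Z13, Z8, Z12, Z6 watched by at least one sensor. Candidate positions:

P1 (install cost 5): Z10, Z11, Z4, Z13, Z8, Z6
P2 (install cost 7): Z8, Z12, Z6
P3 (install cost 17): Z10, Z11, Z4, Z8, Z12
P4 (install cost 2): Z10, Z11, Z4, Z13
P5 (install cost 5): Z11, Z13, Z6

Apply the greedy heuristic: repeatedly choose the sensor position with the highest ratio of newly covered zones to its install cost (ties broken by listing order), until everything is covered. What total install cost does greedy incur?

9

Pick 1: P4 adds 4 new (Z10, Z11, Z4, Z13) at install cost 2 (ratio 4/2).
Pick 2: P2 adds 3 new (Z8, Z12, Z6) at install cost 7 (ratio 3/7).
Greedy total install cost: 2 + 7 = 9.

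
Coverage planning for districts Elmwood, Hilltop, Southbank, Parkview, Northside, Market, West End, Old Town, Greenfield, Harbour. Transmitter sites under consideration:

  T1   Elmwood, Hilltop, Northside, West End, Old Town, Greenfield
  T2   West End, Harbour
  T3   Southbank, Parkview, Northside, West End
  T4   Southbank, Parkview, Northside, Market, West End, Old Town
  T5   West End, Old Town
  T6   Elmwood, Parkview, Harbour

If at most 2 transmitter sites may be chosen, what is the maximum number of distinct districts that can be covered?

9

Choosing T1, T4 covers {Elmwood, Hilltop, Southbank, Parkview, Northside, Market, West End, Old Town, Greenfield} — 9 districts.
No choice of 2 transmitter sites does better; here Harbour is left uncovered.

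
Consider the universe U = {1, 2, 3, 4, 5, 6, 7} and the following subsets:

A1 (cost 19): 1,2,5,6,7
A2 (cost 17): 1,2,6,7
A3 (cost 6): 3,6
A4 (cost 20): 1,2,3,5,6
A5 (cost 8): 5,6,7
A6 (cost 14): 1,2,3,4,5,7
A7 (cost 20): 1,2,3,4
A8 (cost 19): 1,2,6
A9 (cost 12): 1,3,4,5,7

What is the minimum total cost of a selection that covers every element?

A3, A6 cover every element at cost 6 + 14 = 20.
Any cover uses at least 2 sets; among all covering selections none totals below 20.

20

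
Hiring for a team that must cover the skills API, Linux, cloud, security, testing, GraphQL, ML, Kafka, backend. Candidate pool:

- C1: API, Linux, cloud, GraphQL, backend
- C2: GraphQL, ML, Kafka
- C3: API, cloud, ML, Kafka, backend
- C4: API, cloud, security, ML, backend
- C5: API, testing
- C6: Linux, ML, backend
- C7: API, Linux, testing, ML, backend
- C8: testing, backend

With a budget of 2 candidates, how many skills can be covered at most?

7

Choosing C1, C2 covers {API, Linux, cloud, GraphQL, ML, Kafka, backend} — 7 skills.
No choice of 2 candidates does better; here security, testing are left uncovered.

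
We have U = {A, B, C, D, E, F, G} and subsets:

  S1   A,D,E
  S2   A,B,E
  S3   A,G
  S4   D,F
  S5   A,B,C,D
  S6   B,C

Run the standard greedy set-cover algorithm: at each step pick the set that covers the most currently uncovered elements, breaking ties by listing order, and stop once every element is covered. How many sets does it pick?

Pick 1: S5 covers 4 new elements (A, B, C, D).
Pick 2: S1 covers 1 new elements (E).
Pick 3: S3 covers 1 new elements (G).
Pick 4: S4 covers 1 new elements (F).
Greedy uses 4 sets.

4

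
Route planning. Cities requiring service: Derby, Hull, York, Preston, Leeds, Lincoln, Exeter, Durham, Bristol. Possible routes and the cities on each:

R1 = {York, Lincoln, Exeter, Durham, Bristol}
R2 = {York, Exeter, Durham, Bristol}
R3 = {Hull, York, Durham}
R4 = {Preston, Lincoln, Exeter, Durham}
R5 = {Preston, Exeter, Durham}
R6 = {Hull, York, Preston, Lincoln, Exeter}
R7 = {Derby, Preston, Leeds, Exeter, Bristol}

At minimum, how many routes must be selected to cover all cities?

R1, R3, R7 together cover {Derby, Hull, York, Preston, Leeds, Lincoln, Exeter, Durham, Bristol} — every city.
No 2 of the 7 routes cover everything (all 21 pairs fall short), so 3 is minimum.

3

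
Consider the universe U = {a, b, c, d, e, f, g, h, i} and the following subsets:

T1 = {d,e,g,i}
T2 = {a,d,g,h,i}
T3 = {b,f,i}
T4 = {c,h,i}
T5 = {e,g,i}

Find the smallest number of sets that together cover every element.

4

T1, T2, T3, T4 together cover {a, b, c, d, e, f, g, h, i} — every element.
No 3 of the 5 sets cover everything (all 10 triples fall short), so 4 is minimum.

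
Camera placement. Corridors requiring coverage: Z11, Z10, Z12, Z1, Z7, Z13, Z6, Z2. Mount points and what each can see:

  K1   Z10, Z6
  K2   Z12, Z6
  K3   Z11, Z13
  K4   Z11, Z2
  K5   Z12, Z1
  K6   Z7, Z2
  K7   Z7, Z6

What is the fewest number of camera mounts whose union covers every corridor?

K1, K3, K5, K6 together cover {Z11, Z10, Z12, Z1, Z7, Z13, Z6, Z2} — every corridor.
No 3 of the 7 camera mounts cover everything (all 35 triples fall short), so 4 is minimum.

4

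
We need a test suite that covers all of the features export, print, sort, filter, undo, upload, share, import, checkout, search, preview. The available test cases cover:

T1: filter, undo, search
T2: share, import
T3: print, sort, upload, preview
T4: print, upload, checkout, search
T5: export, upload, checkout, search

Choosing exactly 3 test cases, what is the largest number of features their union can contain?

9

Choosing T1, T2, T3 covers {print, sort, filter, undo, upload, share, import, search, preview} — 9 features.
No choice of 3 test cases does better; here export, checkout are left uncovered.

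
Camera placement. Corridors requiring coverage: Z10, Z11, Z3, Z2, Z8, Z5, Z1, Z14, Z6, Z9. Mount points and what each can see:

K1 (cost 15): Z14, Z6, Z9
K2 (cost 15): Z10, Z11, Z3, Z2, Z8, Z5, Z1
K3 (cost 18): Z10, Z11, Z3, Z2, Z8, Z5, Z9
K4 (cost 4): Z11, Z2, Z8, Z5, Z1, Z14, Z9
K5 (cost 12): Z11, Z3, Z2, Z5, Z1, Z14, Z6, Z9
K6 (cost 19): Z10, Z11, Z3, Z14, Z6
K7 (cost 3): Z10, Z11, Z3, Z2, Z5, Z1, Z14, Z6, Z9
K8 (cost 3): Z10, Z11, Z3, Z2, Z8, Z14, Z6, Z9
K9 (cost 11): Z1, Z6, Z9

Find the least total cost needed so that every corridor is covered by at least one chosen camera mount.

6

K7, K8 cover every corridor at cost 3 + 3 = 6.
Any cover uses at least 2 camera mounts; among all covering selections none totals below 6.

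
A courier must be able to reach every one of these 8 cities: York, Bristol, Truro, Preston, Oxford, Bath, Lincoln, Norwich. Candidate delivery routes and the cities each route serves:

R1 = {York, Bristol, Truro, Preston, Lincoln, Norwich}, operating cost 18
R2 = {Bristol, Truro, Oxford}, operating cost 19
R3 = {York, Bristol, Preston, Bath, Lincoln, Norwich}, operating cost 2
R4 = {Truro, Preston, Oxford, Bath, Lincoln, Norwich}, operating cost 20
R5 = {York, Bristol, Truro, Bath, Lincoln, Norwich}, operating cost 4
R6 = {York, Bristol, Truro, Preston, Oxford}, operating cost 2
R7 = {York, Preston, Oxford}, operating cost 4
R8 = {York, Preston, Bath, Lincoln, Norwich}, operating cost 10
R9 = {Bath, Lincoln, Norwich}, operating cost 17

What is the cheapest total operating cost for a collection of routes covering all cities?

R3, R6 cover every city at operating cost 2 + 2 = 4.
Any cover uses at least 2 routes; among all covering selections none totals below 4.

4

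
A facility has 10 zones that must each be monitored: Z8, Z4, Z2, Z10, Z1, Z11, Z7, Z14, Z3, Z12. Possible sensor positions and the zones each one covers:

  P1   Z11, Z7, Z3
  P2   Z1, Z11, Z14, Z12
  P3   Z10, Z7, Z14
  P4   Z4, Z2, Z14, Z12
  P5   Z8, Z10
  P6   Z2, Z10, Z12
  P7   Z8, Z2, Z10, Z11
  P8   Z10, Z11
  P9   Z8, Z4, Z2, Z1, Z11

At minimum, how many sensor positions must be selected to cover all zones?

P1, P2, P3, P9 together cover {Z8, Z4, Z2, Z10, Z1, Z11, Z7, Z14, Z3, Z12} — every zone.
No 3 of the 9 sensor positions cover everything (all 84 triples fall short), so 4 is minimum.

4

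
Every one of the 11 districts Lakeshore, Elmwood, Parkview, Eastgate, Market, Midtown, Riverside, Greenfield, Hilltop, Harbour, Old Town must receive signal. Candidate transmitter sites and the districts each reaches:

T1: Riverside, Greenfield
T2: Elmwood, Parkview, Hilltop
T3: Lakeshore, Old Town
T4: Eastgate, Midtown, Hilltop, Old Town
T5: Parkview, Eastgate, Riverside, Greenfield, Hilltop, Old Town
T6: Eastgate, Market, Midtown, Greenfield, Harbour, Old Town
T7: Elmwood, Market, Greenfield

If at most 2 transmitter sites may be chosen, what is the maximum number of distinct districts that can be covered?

9

Choosing T2, T6 covers {Elmwood, Parkview, Eastgate, Market, Midtown, Greenfield, Hilltop, Harbour, Old Town} — 9 districts.
No choice of 2 transmitter sites does better; here Lakeshore, Riverside are left uncovered.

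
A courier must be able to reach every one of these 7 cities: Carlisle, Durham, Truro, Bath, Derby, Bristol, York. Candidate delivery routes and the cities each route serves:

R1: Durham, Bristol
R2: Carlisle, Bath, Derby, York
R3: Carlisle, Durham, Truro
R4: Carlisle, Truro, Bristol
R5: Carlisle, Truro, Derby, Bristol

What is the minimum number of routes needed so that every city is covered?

3

R1, R2, R3 together cover {Carlisle, Durham, Truro, Bath, Derby, Bristol, York} — every city.
No 2 of the 5 routes cover everything (all 10 pairs fall short), so 3 is minimum.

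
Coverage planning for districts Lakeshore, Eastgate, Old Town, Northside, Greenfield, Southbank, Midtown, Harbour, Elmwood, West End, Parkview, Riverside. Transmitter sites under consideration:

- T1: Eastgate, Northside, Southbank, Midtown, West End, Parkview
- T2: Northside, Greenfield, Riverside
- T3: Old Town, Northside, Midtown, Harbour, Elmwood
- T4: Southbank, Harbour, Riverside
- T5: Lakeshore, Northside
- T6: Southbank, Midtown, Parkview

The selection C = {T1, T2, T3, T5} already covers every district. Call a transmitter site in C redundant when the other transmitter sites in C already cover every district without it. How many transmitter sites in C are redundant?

Drop T1: Eastgate, Southbank, West End, Parkview uncovered — not redundant.
Drop T2: Greenfield, Riverside uncovered — not redundant.
Drop T3: Old Town, Harbour, Elmwood uncovered — not redundant.
Drop T5: Lakeshore uncovered — not redundant.
None of the transmitter sites in C is redundant.

0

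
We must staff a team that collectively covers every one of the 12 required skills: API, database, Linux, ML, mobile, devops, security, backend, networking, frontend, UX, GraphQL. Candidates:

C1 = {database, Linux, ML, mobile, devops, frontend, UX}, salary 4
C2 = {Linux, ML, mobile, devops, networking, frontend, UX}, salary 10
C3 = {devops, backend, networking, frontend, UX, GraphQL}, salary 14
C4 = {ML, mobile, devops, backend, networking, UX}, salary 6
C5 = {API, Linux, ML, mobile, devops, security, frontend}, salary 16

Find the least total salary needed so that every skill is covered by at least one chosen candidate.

C1, C3, C5 cover every skill at salary 4 + 14 + 16 = 34.
Any cover uses at least 3 candidates; among all covering selections none totals below 34.

34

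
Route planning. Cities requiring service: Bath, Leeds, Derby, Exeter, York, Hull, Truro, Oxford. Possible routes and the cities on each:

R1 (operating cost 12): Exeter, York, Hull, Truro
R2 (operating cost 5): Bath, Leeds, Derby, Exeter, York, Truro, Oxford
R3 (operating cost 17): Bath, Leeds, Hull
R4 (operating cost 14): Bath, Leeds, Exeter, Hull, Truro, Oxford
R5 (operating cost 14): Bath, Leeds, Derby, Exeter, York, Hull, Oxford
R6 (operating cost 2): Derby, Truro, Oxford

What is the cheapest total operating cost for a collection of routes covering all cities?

16

R5, R6 cover every city at operating cost 14 + 2 = 16.
Any cover uses at least 2 routes; among all covering selections none totals below 16.
Greedy by coverage-per-operating cost would pick R6, R2, R1 for 19 — worse than the optimum 16.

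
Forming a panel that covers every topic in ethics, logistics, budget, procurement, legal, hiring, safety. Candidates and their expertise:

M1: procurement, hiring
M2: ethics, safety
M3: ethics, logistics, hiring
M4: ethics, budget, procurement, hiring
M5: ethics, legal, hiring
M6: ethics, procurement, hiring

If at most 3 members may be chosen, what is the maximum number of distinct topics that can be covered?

6

Choosing M2, M3, M4 covers {ethics, logistics, budget, procurement, hiring, safety} — 6 topics.
No choice of 3 members does better; here legal is left uncovered.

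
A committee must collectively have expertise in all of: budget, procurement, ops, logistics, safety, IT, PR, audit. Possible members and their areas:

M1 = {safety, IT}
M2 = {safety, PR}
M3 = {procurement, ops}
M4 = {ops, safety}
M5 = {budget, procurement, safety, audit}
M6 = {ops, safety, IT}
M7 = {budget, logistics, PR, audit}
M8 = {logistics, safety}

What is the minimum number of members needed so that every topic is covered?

3

M1, M3, M7 together cover {budget, procurement, ops, logistics, safety, IT, PR, audit} — every topic.
No 2 of the 8 members cover everything (all 28 pairs fall short), so 3 is minimum.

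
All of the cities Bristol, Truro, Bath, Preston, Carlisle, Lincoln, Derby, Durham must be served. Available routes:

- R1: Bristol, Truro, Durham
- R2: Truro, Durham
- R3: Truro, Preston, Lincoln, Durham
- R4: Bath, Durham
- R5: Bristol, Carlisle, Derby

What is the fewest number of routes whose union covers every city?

R3, R4, R5 together cover {Bristol, Truro, Bath, Preston, Carlisle, Lincoln, Derby, Durham} — every city.
No 2 of the 5 routes cover everything (all 10 pairs fall short), so 3 is minimum.

3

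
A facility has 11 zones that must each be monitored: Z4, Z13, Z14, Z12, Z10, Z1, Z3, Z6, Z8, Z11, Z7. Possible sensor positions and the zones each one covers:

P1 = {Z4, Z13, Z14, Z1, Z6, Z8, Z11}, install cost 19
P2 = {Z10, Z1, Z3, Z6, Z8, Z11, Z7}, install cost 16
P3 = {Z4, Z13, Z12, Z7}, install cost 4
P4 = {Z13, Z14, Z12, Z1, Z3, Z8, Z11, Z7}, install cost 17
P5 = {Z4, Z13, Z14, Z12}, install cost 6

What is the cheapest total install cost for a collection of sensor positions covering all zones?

P2, P5 cover every zone at install cost 16 + 6 = 22.
Any cover uses at least 2 sensor positions; among all covering selections none totals below 22.

22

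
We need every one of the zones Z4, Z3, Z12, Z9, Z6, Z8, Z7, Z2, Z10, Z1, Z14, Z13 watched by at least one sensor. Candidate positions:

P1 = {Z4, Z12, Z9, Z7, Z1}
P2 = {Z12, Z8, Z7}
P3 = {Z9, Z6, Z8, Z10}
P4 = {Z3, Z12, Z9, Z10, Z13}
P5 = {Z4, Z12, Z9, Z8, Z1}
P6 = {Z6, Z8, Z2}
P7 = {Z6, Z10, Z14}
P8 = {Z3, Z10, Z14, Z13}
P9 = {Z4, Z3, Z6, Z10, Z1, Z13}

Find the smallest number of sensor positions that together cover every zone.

P1, P6, P8 together cover {Z4, Z3, Z12, Z9, Z6, Z8, Z7, Z2, Z10, Z1, Z14, Z13} — every zone.
No 2 of the 9 sensor positions cover everything (all 36 pairs fall short), so 3 is minimum.
Greedy (largest uncovered first) would take P9, P1, P6, P7 — 4 sensor positions — but 3 suffice.

3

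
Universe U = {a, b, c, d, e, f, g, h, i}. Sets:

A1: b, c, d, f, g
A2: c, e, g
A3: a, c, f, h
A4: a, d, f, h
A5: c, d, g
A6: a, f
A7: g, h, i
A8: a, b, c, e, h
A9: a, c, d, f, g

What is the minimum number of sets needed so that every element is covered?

A1, A7, A8 together cover {a, b, c, d, e, f, g, h, i} — every element.
No 2 of the 9 sets cover everything (all 36 pairs fall short), so 3 is minimum.

3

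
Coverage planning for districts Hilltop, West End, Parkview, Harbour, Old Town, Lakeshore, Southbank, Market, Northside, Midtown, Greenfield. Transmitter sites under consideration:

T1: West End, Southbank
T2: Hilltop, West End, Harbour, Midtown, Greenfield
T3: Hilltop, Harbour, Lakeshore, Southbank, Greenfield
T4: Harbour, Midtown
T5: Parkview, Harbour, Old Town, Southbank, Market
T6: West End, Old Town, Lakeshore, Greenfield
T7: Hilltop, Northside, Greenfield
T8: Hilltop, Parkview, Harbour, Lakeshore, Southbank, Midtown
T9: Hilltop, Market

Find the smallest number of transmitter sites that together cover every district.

T1, T5, T7, T8 together cover {Hilltop, West End, Parkview, Harbour, Old Town, Lakeshore, Southbank, Market, Northside, Midtown, Greenfield} — every district.
No 3 of the 9 transmitter sites cover everything (all 84 triples fall short), so 4 is minimum.

4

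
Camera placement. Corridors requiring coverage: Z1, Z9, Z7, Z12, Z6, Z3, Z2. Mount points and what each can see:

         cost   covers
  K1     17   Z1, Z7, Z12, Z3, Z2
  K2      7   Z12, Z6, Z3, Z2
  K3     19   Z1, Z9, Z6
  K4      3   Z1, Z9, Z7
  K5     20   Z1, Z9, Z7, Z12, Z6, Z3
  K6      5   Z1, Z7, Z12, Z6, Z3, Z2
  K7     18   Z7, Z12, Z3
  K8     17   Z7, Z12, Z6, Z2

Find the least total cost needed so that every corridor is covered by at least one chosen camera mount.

8

K4, K6 cover every corridor at cost 3 + 5 = 8.
Any cover uses at least 2 camera mounts; among all covering selections none totals below 8.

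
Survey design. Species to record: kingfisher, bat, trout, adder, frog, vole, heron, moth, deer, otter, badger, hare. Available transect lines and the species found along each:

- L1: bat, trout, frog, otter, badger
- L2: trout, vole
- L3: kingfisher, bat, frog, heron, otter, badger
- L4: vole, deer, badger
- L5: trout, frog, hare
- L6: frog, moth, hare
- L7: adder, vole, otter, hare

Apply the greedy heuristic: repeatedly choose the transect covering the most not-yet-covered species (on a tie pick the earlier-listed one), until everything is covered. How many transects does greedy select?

5

Pick 1: L3 covers 6 new species (kingfisher, bat, frog, heron, otter, badger).
Pick 2: L7 covers 3 new species (adder, vole, hare).
Pick 3: L1 covers 1 new species (trout).
Pick 4: L4 covers 1 new species (deer).
Pick 5: L6 covers 1 new species (moth).
Greedy uses 5 transects.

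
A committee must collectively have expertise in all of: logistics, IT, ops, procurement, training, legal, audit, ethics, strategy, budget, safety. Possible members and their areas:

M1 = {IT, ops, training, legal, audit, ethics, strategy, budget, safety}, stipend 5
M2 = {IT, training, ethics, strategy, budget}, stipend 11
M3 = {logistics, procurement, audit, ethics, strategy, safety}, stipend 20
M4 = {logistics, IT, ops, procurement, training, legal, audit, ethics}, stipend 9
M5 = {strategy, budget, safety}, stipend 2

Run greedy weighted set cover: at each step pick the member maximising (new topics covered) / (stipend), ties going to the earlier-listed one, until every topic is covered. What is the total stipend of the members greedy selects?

Pick 1: M1 adds 9 new (IT, ops, training, legal, audit, ethics, strategy, budget, safety) at stipend 5 (ratio 9/5).
Pick 2: M4 adds 2 new (logistics, procurement) at stipend 9 (ratio 2/9).
Greedy total stipend: 5 + 9 = 14. (The true optimum is 11, so greedy overshoots here.)

14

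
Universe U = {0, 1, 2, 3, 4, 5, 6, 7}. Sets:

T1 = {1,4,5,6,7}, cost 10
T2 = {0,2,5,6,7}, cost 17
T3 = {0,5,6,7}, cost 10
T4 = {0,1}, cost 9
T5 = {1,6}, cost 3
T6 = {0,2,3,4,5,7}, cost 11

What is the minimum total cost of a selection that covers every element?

T5, T6 cover every element at cost 3 + 11 = 14.
Any cover uses at least 2 sets; among all covering selections none totals below 14.

14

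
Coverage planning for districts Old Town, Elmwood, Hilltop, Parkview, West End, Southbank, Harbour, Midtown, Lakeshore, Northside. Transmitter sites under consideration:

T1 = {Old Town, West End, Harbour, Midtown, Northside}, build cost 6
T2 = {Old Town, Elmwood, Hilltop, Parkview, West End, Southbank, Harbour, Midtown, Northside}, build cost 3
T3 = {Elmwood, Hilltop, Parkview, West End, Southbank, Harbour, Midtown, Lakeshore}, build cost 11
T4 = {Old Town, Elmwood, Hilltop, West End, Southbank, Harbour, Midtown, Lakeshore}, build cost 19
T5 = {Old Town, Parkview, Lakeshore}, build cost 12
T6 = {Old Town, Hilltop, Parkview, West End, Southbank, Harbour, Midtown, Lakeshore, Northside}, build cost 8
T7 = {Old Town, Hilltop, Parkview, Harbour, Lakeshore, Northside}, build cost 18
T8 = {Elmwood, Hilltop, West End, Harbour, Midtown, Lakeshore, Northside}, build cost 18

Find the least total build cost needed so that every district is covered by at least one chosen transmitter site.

T2, T6 cover every district at build cost 3 + 8 = 11.
Any cover uses at least 2 transmitter sites; among all covering selections none totals below 11.

11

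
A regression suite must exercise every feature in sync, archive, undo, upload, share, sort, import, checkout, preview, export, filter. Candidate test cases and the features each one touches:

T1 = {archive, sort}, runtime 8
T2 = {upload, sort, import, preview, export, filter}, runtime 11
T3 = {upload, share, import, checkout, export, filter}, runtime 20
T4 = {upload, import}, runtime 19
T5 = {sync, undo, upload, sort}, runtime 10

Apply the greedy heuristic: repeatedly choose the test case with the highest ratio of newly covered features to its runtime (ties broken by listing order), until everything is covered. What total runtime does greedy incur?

Pick 1: T2 adds 6 new (upload, sort, import, preview, export, filter) at runtime 11 (ratio 6/11).
Pick 2: T5 adds 2 new (sync, undo) at runtime 10 (ratio 2/10).
Pick 3: T1 adds 1 new (archive) at runtime 8 (ratio 1/8).
Pick 4: T3 adds 2 new (share, checkout) at runtime 20 (ratio 2/20).
Greedy total runtime: 11 + 10 + 8 + 20 = 49.

49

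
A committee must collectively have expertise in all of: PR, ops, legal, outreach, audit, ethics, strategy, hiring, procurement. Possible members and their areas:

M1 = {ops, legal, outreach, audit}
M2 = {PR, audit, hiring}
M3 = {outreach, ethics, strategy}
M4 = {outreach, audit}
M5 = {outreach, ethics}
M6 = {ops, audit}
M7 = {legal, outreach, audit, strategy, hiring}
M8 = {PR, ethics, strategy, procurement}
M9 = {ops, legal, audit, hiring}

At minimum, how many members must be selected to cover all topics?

M1, M2, M8 together cover {PR, ops, legal, outreach, audit, ethics, strategy, hiring, procurement} — every topic.
No 2 of the 9 members cover everything (all 36 pairs fall short), so 3 is minimum.

3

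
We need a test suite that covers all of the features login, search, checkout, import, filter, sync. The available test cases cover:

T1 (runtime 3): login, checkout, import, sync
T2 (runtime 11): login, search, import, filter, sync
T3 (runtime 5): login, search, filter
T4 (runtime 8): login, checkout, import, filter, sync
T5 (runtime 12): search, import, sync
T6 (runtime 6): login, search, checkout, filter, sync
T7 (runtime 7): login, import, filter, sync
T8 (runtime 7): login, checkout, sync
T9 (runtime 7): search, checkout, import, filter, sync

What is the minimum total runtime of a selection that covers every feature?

8

T1, T3 cover every feature at runtime 3 + 5 = 8.
Any cover uses at least 2 test cases; among all covering selections none totals below 8.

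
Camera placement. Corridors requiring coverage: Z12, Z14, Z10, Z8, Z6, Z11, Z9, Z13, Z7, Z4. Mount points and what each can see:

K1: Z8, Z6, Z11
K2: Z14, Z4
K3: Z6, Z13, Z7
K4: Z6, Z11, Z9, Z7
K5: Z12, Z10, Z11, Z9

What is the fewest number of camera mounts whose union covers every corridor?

4

K1, K2, K3, K5 together cover {Z12, Z14, Z10, Z8, Z6, Z11, Z9, Z13, Z7, Z4} — every corridor.
No 3 of the 5 camera mounts cover everything (all 10 triples fall short), so 4 is minimum.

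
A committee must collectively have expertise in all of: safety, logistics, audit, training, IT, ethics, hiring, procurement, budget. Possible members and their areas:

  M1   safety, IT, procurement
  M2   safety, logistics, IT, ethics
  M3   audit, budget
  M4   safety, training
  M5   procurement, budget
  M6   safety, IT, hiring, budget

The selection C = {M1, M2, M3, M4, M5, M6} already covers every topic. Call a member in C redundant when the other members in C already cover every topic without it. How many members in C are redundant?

2

Drop M1: the rest still cover every topic — redundant.
Drop M2: logistics, ethics uncovered — not redundant.
Drop M3: audit uncovered — not redundant.
Drop M4: training uncovered — not redundant.
Drop M5: the rest still cover every topic — redundant.
Drop M6: hiring uncovered — not redundant.
2 redundant: M1, M5.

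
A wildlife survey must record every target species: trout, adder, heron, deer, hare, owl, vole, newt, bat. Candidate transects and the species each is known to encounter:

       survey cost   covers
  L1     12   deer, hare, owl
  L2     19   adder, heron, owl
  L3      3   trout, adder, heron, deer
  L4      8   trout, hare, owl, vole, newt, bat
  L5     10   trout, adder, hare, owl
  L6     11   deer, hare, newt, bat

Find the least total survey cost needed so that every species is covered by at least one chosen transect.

L3, L4 cover every species at survey cost 3 + 8 = 11.
Any cover uses at least 2 transects; among all covering selections none totals below 11.

11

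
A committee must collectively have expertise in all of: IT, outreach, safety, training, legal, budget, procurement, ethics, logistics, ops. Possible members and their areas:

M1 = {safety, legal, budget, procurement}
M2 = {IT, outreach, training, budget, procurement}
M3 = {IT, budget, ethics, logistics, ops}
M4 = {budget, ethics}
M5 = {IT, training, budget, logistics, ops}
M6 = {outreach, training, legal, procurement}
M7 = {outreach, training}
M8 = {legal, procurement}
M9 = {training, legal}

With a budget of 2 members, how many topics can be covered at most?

9

Choosing M3, M6 covers {IT, outreach, training, legal, budget, procurement, ethics, logistics, ops} — 9 topics.
No choice of 2 members does better; here safety is left uncovered.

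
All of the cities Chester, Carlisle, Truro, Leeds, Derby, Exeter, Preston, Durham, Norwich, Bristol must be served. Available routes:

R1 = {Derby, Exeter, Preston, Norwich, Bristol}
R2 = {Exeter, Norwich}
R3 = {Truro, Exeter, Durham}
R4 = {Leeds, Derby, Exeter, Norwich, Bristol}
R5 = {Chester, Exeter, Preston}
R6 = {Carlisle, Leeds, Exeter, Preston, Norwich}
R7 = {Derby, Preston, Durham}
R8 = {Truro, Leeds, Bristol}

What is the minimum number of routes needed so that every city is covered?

R1, R3, R5, R6 together cover {Chester, Carlisle, Truro, Leeds, Derby, Exeter, Preston, Durham, Norwich, Bristol} — every city.
No 3 of the 8 routes cover everything (all 56 triples fall short), so 4 is minimum.

4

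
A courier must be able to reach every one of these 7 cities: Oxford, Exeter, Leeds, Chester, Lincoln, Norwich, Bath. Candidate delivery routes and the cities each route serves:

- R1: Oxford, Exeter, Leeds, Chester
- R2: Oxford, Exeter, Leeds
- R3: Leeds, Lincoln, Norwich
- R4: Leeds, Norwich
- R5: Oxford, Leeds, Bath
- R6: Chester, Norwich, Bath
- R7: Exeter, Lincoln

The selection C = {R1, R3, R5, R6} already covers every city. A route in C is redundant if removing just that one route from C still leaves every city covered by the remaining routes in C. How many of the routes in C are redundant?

2

Drop R1: Exeter uncovered — not redundant.
Drop R3: Lincoln uncovered — not redundant.
Drop R5: the rest still cover every city — redundant.
Drop R6: the rest still cover every city — redundant.
2 redundant: R5, R6.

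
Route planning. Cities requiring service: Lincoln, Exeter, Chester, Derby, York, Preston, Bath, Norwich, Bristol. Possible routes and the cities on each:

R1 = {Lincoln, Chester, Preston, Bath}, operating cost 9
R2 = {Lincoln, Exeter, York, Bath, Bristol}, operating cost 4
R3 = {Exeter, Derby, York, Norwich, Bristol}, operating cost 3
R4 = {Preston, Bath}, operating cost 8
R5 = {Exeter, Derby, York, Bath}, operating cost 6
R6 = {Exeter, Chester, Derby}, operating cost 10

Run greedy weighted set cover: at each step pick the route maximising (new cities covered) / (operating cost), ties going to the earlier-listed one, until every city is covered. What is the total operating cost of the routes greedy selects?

16

Pick 1: R3 adds 5 new (Exeter, Derby, York, Norwich, Bristol) at operating cost 3 (ratio 5/3).
Pick 2: R2 adds 2 new (Lincoln, Bath) at operating cost 4 (ratio 2/4).
Pick 3: R1 adds 2 new (Chester, Preston) at operating cost 9 (ratio 2/9).
Greedy total operating cost: 3 + 4 + 9 = 16. (The true optimum is 12, so greedy overshoots here.)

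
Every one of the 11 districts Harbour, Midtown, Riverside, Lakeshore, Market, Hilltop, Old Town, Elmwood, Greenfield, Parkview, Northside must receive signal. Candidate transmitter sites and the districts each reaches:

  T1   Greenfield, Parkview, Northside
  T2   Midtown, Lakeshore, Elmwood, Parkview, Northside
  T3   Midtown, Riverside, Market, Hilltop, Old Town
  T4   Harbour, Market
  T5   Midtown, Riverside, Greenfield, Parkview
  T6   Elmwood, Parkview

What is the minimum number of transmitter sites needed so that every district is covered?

T1, T2, T3, T4 together cover {Harbour, Midtown, Riverside, Lakeshore, Market, Hilltop, Old Town, Elmwood, Greenfield, Parkview, Northside} — every district.
No 3 of the 6 transmitter sites cover everything (all 20 triples fall short), so 4 is minimum.

4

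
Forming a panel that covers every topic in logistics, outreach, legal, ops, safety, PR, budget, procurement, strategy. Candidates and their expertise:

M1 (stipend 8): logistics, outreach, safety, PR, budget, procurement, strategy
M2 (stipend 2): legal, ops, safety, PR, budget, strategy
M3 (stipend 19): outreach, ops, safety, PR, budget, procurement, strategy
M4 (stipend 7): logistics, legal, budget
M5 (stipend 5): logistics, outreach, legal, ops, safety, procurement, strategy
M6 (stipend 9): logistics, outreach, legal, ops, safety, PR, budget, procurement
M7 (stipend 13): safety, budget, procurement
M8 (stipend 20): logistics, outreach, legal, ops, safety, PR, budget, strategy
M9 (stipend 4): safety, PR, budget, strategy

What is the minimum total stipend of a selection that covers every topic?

7

M2, M5 cover every topic at stipend 2 + 5 = 7.
Any cover uses at least 2 members; among all covering selections none totals below 7.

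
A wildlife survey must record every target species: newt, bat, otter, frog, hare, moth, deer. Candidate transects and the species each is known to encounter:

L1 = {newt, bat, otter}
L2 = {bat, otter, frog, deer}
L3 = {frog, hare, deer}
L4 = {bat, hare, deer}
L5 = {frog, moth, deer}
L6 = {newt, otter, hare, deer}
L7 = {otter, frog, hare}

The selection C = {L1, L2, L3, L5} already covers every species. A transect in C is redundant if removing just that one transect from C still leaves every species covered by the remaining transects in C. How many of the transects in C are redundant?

1

Drop L1: newt uncovered — not redundant.
Drop L2: the rest still cover every species — redundant.
Drop L3: hare uncovered — not redundant.
Drop L5: moth uncovered — not redundant.
1 redundant: L2.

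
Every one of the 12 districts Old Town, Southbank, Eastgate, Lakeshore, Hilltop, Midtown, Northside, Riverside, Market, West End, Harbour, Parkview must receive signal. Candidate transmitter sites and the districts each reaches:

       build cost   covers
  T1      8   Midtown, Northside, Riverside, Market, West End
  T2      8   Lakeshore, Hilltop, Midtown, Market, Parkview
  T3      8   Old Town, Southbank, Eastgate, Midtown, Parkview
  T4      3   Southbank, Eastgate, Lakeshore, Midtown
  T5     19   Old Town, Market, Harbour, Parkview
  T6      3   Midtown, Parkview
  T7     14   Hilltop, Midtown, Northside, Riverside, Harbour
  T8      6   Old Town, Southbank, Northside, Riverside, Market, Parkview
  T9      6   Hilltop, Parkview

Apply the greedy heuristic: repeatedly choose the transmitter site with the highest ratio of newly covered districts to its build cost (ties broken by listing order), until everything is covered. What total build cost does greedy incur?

37

Pick 1: T4 adds 4 new (Southbank, Eastgate, Lakeshore, Midtown) at build cost 3 (ratio 4/3).
Pick 2: T8 adds 5 new (Old Town, Northside, Riverside, Market, Parkview) at build cost 6 (ratio 5/6).
Pick 3: T9 adds 1 new (Hilltop) at build cost 6 (ratio 1/6).
Pick 4: T1 adds 1 new (West End) at build cost 8 (ratio 1/8).
Pick 5: T7 adds 1 new (Harbour) at build cost 14 (ratio 1/14).
Greedy total build cost: 3 + 6 + 6 + 8 + 14 = 37. (The true optimum is 31, so greedy overshoots here.)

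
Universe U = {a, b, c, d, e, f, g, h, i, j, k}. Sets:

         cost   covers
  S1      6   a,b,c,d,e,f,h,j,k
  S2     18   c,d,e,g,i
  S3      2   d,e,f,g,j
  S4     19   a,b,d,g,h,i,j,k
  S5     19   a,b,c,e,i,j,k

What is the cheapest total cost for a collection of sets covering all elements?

24

S1, S2 cover every element at cost 6 + 18 = 24.
Any cover uses at least 2 sets; among all covering selections none totals below 24.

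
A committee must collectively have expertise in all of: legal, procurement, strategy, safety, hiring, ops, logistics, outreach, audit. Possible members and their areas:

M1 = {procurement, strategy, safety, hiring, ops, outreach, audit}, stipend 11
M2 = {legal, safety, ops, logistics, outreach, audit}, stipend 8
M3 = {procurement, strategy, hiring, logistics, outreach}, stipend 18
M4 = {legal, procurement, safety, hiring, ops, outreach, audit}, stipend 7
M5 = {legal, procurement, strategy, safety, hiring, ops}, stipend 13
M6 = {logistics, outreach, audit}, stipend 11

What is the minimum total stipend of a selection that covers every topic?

M1, M2 cover every topic at stipend 11 + 8 = 19.
Any cover uses at least 2 members; among all covering selections none totals below 19.
Greedy by coverage-per-stipend would pick M4, M2, M1 for 26 — worse than the optimum 19.

19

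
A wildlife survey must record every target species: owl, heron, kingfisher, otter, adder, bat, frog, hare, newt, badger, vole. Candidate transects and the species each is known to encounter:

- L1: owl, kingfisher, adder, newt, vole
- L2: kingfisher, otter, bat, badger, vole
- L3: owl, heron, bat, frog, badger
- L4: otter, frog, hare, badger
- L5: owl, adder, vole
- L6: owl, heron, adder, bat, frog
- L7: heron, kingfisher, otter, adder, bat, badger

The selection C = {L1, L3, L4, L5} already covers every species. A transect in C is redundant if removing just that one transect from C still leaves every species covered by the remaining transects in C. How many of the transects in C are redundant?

1

Drop L1: kingfisher, newt uncovered — not redundant.
Drop L3: heron, bat uncovered — not redundant.
Drop L4: otter, hare uncovered — not redundant.
Drop L5: the rest still cover every species — redundant.
1 redundant: L5.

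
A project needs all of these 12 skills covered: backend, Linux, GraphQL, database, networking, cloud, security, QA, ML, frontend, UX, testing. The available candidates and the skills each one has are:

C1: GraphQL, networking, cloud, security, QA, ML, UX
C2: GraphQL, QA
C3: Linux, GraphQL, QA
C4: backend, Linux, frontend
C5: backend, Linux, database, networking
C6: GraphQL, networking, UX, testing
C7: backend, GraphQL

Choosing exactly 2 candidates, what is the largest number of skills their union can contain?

Choosing C1, C4 covers {backend, Linux, GraphQL, networking, cloud, security, QA, ML, frontend, UX} — 10 skills.
No choice of 2 candidates does better; here database, testing are left uncovered.

10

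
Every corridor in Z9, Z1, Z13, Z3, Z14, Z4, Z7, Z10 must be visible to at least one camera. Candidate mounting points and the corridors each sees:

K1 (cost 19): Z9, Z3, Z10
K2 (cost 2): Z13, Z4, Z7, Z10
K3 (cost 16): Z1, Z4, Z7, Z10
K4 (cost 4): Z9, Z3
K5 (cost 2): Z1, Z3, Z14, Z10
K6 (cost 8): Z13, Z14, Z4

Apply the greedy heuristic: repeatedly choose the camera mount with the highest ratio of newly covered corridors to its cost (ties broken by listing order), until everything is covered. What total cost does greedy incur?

8

Pick 1: K2 adds 4 new (Z13, Z4, Z7, Z10) at cost 2 (ratio 4/2).
Pick 2: K5 adds 3 new (Z1, Z3, Z14) at cost 2 (ratio 3/2).
Pick 3: K4 adds 1 new (Z9) at cost 4 (ratio 1/4).
Greedy total cost: 2 + 2 + 4 = 8.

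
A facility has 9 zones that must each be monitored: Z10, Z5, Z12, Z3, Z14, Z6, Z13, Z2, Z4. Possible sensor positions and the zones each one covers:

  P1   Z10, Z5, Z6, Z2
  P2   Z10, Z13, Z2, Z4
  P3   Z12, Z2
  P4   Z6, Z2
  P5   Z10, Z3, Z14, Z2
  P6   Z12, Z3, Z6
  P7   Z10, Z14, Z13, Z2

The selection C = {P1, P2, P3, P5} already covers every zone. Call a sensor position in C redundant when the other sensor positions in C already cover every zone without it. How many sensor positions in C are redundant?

Drop P1: Z5, Z6 uncovered — not redundant.
Drop P2: Z13, Z4 uncovered — not redundant.
Drop P3: Z12 uncovered — not redundant.
Drop P5: Z3, Z14 uncovered — not redundant.
None of the sensor positions in C is redundant.

0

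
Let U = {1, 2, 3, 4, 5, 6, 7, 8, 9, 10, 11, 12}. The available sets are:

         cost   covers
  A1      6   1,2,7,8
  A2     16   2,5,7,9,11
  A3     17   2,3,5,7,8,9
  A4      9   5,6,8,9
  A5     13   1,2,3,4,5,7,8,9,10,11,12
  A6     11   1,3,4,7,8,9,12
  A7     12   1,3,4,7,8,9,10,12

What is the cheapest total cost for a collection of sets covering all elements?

A4, A5 cover every element at cost 9 + 13 = 22.
Any cover uses at least 2 sets; among all covering selections none totals below 22.

22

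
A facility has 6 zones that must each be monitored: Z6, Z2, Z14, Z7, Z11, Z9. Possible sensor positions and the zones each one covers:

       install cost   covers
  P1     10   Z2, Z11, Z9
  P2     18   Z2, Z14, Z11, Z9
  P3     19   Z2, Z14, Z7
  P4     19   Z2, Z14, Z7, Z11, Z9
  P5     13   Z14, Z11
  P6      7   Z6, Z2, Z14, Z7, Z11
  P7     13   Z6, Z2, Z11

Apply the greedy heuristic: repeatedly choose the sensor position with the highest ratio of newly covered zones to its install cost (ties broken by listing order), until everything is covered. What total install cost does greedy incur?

17

Pick 1: P6 adds 5 new (Z6, Z2, Z14, Z7, Z11) at install cost 7 (ratio 5/7).
Pick 2: P1 adds 1 new (Z9) at install cost 10 (ratio 1/10).
Greedy total install cost: 7 + 10 = 17.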